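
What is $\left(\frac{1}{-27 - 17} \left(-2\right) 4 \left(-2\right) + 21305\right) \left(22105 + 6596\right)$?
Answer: $\frac{6726108051}{11} \approx 6.1146 \cdot 10^{8}$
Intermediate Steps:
$\left(\frac{1}{-27 - 17} \left(-2\right) 4 \left(-2\right) + 21305\right) \left(22105 + 6596\right) = \left(\frac{1}{-44} \left(-2\right) \left(-8\right) + 21305\right) 28701 = \left(\left(- \frac{1}{44}\right) \left(-2\right) \left(-8\right) + 21305\right) 28701 = \left(\frac{1}{22} \left(-8\right) + 21305\right) 28701 = \left(- \frac{4}{11} + 21305\right) 28701 = \frac{234351}{11} \cdot 28701 = \frac{6726108051}{11}$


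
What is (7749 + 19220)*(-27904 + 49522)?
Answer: 583015842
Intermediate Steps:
(7749 + 19220)*(-27904 + 49522) = 26969*21618 = 583015842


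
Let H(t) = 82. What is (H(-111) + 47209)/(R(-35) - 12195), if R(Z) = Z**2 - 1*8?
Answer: -47291/10978 ≈ -4.3078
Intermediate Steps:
R(Z) = -8 + Z**2 (R(Z) = Z**2 - 8 = -8 + Z**2)
(H(-111) + 47209)/(R(-35) - 12195) = (82 + 47209)/((-8 + (-35)**2) - 12195) = 47291/((-8 + 1225) - 12195) = 47291/(1217 - 12195) = 47291/(-10978) = 47291*(-1/10978) = -47291/10978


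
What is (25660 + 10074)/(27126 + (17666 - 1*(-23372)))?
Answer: 17867/34082 ≈ 0.52424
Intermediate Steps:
(25660 + 10074)/(27126 + (17666 - 1*(-23372))) = 35734/(27126 + (17666 + 23372)) = 35734/(27126 + 41038) = 35734/68164 = 35734*(1/68164) = 17867/34082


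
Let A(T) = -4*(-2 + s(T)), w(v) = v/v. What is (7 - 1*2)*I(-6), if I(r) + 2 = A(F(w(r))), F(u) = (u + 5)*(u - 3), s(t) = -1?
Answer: 50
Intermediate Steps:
w(v) = 1
F(u) = (-3 + u)*(5 + u) (F(u) = (5 + u)*(-3 + u) = (-3 + u)*(5 + u))
A(T) = 12 (A(T) = -4*(-2 - 1) = -4*(-3) = 12)
I(r) = 10 (I(r) = -2 + 12 = 10)
(7 - 1*2)*I(-6) = (7 - 1*2)*10 = (7 - 2)*10 = 5*10 = 50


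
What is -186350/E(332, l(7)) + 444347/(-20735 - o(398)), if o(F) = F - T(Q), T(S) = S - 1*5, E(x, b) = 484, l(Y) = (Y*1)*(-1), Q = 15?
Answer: -2075667499/5111766 ≈ -406.06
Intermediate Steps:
l(Y) = -Y (l(Y) = Y*(-1) = -Y)
T(S) = -5 + S (T(S) = S - 5 = -5 + S)
o(F) = -10 + F (o(F) = F - (-5 + 15) = F - 1*10 = F - 10 = -10 + F)
-186350/E(332, l(7)) + 444347/(-20735 - o(398)) = -186350/484 + 444347/(-20735 - (-10 + 398)) = -186350*1/484 + 444347/(-20735 - 1*388) = -93175/242 + 444347/(-20735 - 388) = -93175/242 + 444347/(-21123) = -93175/242 + 444347*(-1/21123) = -93175/242 - 444347/21123 = -2075667499/5111766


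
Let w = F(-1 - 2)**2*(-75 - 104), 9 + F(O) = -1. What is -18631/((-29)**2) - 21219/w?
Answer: -315649721/15053900 ≈ -20.968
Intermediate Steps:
F(O) = -10 (F(O) = -9 - 1 = -10)
w = -17900 (w = (-10)**2*(-75 - 104) = 100*(-179) = -17900)
-18631/((-29)**2) - 21219/w = -18631/((-29)**2) - 21219/(-17900) = -18631/841 - 21219*(-1/17900) = -18631*1/841 + 21219/17900 = -18631/841 + 21219/17900 = -315649721/15053900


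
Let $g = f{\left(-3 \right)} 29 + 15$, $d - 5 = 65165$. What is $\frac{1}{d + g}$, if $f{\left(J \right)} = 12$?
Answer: $\frac{1}{65533} \approx 1.5259 \cdot 10^{-5}$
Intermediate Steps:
$d = 65170$ ($d = 5 + 65165 = 65170$)
$g = 363$ ($g = 12 \cdot 29 + 15 = 348 + 15 = 363$)
$\frac{1}{d + g} = \frac{1}{65170 + 363} = \frac{1}{65533}$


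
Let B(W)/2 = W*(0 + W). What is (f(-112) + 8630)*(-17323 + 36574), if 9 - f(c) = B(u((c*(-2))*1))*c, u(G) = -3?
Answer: 205119405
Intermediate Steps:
B(W) = 2*W² (B(W) = 2*(W*(0 + W)) = 2*(W*W) = 2*W²)
f(c) = 9 - 18*c (f(c) = 9 - 2*(-3)²*c = 9 - 2*9*c = 9 - 18*c)
(f(-112) + 8630)*(-17323 + 36574) = ((9 - 18*(-112)) + 8630)*(-17323 + 36574) = ((9 + 2016) + 8630)*19251 = (2025 + 8630)*19251 = 10655*19251 = 205119405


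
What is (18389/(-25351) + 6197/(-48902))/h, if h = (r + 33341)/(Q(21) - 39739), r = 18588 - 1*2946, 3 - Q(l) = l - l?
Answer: 20987741108700/30362470174883 ≈ 0.69124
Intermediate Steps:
Q(l) = 3 (Q(l) = 3 - (l - l) = 3 - 1*0 = 3 + 0 = 3)
r = 15642 (r = 18588 - 2946 = 15642)
h = -48983/39736 (h = (15642 + 33341)/(3 - 39739) = 48983/(-39736) = 48983*(-1/39736) = -48983/39736 ≈ -1.2327)
(18389/(-25351) + 6197/(-48902))/h = (18389/(-25351) + 6197/(-48902))/(-48983/39736) = (18389*(-1/25351) + 6197*(-1/48902))*(-39736/48983) = (-18389/25351 - 6197/48902)*(-39736/48983) = -1056359025/1239714602*(-39736/48983) = 20987741108700/30362470174883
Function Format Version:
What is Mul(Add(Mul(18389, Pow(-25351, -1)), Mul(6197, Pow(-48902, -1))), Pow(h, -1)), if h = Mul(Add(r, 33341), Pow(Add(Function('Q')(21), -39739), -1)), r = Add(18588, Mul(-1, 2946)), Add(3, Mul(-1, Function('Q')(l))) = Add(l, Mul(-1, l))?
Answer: Rational(20987741108700, 30362470174883) ≈ 0.69124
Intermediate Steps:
Function('Q')(l) = 3 (Function('Q')(l) = Add(3, Mul(-1, Add(l, Mul(-1, l)))) = Add(3, Mul(-1, 0)) = Add(3, 0) = 3)
r = 15642 (r = Add(18588, -2946) = 15642)
h = Rational(-48983, 39736) (h = Mul(Add(15642, 33341), Pow(Add(3, -39739), -1)) = Mul(48983, Pow(-39736, -1)) = Mul(48983, Rational(-1, 39736)) = Rational(-48983, 39736) ≈ -1.2327)
Mul(Add(Mul(18389, Pow(-25351, -1)), Mul(6197, Pow(-48902, -1))), Pow(h, -1)) = Mul(Add(Mul(18389, Pow(-25351, -1)), Mul(6197, Pow(-48902, -1))), Pow(Rational(-48983, 39736), -1)) = Mul(Add(Mul(18389, Rational(-1, 25351)), Mul(6197, Rational(-1, 48902))), Rational(-39736, 48983)) = Mul(Add(Rational(-18389, 25351), Rational(-6197, 48902)), Rational(-39736, 48983)) = Mul(Rational(-1056359025, 1239714602), Rational(-39736, 48983)) = Rational(20987741108700, 30362470174883)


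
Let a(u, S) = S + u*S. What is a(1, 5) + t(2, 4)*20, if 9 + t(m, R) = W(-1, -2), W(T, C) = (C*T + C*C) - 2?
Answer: -90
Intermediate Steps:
W(T, C) = -2 + C**2 + C*T (W(T, C) = (C*T + C**2) - 2 = (C**2 + C*T) - 2 = -2 + C**2 + C*T)
t(m, R) = -5 (t(m, R) = -9 + (-2 + (-2)**2 - 2*(-1)) = -9 + (-2 + 4 + 2) = -9 + 4 = -5)
a(u, S) = S + S*u
a(1, 5) + t(2, 4)*20 = 5*(1 + 1) - 5*20 = 5*2 - 100 = 10 - 100 = -90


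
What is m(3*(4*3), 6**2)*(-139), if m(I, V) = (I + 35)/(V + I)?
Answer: -9869/72 ≈ -137.07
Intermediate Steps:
m(I, V) = (35 + I)/(I + V)
m(3*(4*3), 6**2)*(-139) = ((35 + 3*(4*3))/(3*(4*3) + 6**2))*(-139) = ((35 + 3*12)/(3*12 + 36))*(-139) = ((35 + 36)/(36 + 36))*(-139) = (71/72)*(-139) = -9869/72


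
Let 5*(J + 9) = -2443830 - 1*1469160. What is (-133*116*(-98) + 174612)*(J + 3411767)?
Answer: 4434225572960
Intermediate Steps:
J = -782607 (J = -9 + (-2443830 - 1*1469160)/5 = -9 + (-2443830 - 1469160)/5 = -9 + (1/5)*(-3912990) = -9 - 782598 = -782607)
(-133*116*(-98) + 174612)*(J + 3411767) = (-133*116*(-98) + 174612)*(-782607 + 3411767) = (-15428*(-98) + 174612)*2629160 = (1511944 + 174612)*2629160 = 1686556*2629160 = 4434225572960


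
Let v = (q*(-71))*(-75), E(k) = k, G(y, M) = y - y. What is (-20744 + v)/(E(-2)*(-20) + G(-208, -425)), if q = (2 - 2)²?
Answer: -2593/5 ≈ -518.60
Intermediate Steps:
G(y, M) = 0
q = 0 (q = 0² = 0)
v = 0 (v = (0*(-71))*(-75) = 0*(-75) = 0)
(-20744 + v)/(E(-2)*(-20) + G(-208, -425)) = (-20744 + 0)/(-2*(-20) + 0) = -20744/(40 + 0) = -20744/40 = -20744*1/40 = -2593/5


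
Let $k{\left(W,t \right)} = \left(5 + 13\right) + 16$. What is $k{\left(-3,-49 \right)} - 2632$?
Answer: $-2598$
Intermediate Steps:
$k{\left(W,t \right)} = 34$ ($k{\left(W,t \right)} = 18 + 16 = 34$)
$k{\left(-3,-49 \right)} - 2632 = 34 - 2632 = -2598$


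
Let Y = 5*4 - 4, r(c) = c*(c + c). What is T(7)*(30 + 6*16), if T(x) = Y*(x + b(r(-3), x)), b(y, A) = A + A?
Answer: 42336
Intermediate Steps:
r(c) = 2*c² (r(c) = c*(2*c) = 2*c²)
b(y, A) = 2*A
Y = 16 (Y = 20 - 4 = 16)
T(x) = 48*x (T(x) = 16*(x + 2*x) = 16*(3*x) = 48*x)
T(7)*(30 + 6*16) = (48*7)*(30 + 6*16) = 336*(30 + 96) = 336*126 = 42336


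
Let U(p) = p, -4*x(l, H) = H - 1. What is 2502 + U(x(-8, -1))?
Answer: 5005/2 ≈ 2502.5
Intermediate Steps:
x(l, H) = 1/4 - H/4 (x(l, H) = -(H - 1)/4 = -(-1 + H)/4 = 1/4 - H/4)
2502 + U(x(-8, -1)) = 2502 + (1/4 - 1/4*(-1)) = 2502 + (1/4 + 1/4) = 2502 + 1/2 = 5005/2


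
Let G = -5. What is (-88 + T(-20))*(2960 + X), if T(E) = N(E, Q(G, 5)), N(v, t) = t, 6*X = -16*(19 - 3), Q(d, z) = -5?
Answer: -271312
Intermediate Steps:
X = -128/3 (X = (-16*(19 - 3))/6 = (-16*16)/6 = (⅙)*(-256) = -128/3 ≈ -42.667)
T(E) = -5
(-88 + T(-20))*(2960 + X) = (-88 - 5)*(2960 - 128/3) = -93*8752/3 = -271312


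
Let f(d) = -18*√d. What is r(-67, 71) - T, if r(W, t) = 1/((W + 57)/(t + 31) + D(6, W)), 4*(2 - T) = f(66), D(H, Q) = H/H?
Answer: -41/46 - 9*√66/2 ≈ -37.449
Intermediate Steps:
D(H, Q) = 1
T = 2 + 9*√66/2 (T = 2 - (-9)*√66/2 = 2 + 9*√66/2 ≈ 38.558)
r(W, t) = 1/(1 + (57 + W)/(31 + t)) (r(W, t) = 1/((W + 57)/(t + 31) + 1) = 1/((57 + W)/(31 + t) + 1) = 1/(1 + (57 + W)/(31 + t)))
r(-67, 71) - T = (31 + 71)/(88 - 67 + 71) - (2 + 9*√66/2) = 102/92 + (-2 - 9*√66/2) = (1/92)*102 + (-2 - 9*√66/2) = 51/46 + (-2 - 9*√66/2) = -41/46 - 9*√66/2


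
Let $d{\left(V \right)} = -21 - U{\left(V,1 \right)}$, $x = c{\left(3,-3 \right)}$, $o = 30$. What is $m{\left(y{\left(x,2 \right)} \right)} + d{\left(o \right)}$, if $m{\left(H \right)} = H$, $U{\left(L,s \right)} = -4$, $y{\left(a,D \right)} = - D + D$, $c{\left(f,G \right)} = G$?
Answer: $-17$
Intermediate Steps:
$x = -3$
$y{\left(a,D \right)} = 0$
$d{\left(V \right)} = -17$ ($d{\left(V \right)} = -21 - -4 = -21 + 4 = -17$)
$m{\left(y{\left(x,2 \right)} \right)} + d{\left(o \right)} = 0 - 17 = -17$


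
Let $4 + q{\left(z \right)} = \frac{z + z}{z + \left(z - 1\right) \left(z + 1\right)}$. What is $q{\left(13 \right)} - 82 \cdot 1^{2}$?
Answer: $- \frac{15540}{181} \approx -85.856$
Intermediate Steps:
$q{\left(z \right)} = -4 + \frac{2 z}{z + \left(1 + z\right) \left(-1 + z\right)}$ ($q{\left(z \right)} = -4 + \frac{z + z}{z + \left(z - 1\right) \left(z + 1\right)} = -4 + \frac{2 z}{z + \left(-1 + z\right) \left(1 + z\right)} = -4 + \frac{2 z}{z + \left(1 + z\right) \left(-1 + z\right)}$)
$q{\left(13 \right)} - 82 \cdot 1^{2} = \frac{2 \left(2 - 13 - 2 \cdot 13^{2}\right)}{-1 + 13 + 13^{2}} - 82 \cdot 1^{2} = \frac{2 \left(2 - 13 - 338\right)}{-1 + 13 + 169} - 82 = \frac{2 \left(2 - 13 - 338\right)}{181} - 82 = 2 \cdot \frac{1}{181} \left(-349\right) - 82 = - \frac{698}{181} - 82 = - \frac{15540}{181}$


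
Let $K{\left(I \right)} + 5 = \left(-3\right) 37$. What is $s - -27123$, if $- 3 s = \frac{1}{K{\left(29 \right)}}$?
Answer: $\frac{9438805}{348} \approx 27123.0$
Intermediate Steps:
$K{\left(I \right)} = -116$ ($K{\left(I \right)} = -5 - 111 = -116$)
$s = \frac{1}{348}$ ($s = - \frac{1}{3 \left(-116\right)} = \left(- \frac{1}{3}\right) \left(- \frac{1}{116}\right) = \frac{1}{348} \approx 0.0028736$)
$s - -27123 = \frac{1}{348} - -27123 = \frac{1}{348} + 27123 = \frac{9438805}{348}$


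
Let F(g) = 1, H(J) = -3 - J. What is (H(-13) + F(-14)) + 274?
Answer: 285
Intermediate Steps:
(H(-13) + F(-14)) + 274 = ((-3 - 1*(-13)) + 1) + 274 = ((-3 + 13) + 1) + 274 = (10 + 1) + 274 = 11 + 274 = 285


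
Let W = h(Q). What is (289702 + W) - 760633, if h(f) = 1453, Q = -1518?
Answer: -469478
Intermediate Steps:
W = 1453
(289702 + W) - 760633 = (289702 + 1453) - 760633 = 291155 - 760633 = -469478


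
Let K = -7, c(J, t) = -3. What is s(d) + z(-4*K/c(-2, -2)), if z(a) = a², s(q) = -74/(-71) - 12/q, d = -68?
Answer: 959527/10863 ≈ 88.330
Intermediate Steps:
s(q) = 74/71 - 12/q (s(q) = -74*(-1/71) - 12/q = 74/71 - 12/q)
s(d) + z(-4*K/c(-2, -2)) = (74/71 - 12/(-68)) + (-(-28)/(-3))² = (74/71 - 12*(-1/68)) + (-(-28)*(-1)/3)² = (74/71 + 3/17) + (-4*7/3)² = 1471/1207 + (-28/3)² = 1471/1207 + 784/9 = 959527/10863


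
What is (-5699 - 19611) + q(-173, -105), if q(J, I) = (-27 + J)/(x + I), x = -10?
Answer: -582090/23 ≈ -25308.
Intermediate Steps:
q(J, I) = (-27 + J)/(-10 + I)
(-5699 - 19611) + q(-173, -105) = (-5699 - 19611) + (-27 - 173)/(-10 - 105) = -25310 - 200/(-115) = -25310 - 1/115*(-200) = -25310 + 40/23 = -582090/23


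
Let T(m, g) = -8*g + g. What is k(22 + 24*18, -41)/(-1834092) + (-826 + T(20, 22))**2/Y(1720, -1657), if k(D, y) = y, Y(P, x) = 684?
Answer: 16309833193/11615916 ≈ 1404.1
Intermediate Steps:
T(m, g) = -7*g
k(22 + 24*18, -41)/(-1834092) + (-826 + T(20, 22))**2/Y(1720, -1657) = -41/(-1834092) + (-826 - 7*22)**2/684 = -41*(-1/1834092) + (-826 - 154)**2*(1/684) = 41/1834092 + (-980)**2*(1/684) = 41/1834092 + 960400*(1/684) = 41/1834092 + 240100/171 = 16309833193/11615916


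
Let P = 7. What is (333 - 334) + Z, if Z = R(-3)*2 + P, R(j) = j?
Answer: 0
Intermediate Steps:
Z = 1 (Z = -3*2 + 7 = -6 + 7 = 1)
(333 - 334) + Z = (333 - 334) + 1 = -1 + 1 = 0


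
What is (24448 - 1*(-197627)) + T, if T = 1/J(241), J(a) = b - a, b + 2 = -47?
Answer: 64401749/290 ≈ 2.2208e+5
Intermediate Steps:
b = -49 (b = -2 - 47 = -49)
J(a) = -49 - a
T = -1/290 (T = 1/(-49 - 1*241) = 1/(-49 - 241) = 1/(-290) = -1/290 ≈ -0.0034483)
(24448 - 1*(-197627)) + T = (24448 - 1*(-197627)) - 1/290 = (24448 + 197627) - 1/290 = 222075 - 1/290 = 64401749/290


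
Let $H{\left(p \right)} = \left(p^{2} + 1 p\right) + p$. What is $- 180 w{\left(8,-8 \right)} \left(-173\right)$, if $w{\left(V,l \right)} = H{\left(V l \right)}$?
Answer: $123563520$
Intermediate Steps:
$H{\left(p \right)} = p^{2} + 2 p$ ($H{\left(p \right)} = \left(p^{2} + p\right) + p = \left(p + p^{2}\right) + p = p^{2} + 2 p$)
$w{\left(V,l \right)} = V l \left(2 + V l\right)$
$- 180 w{\left(8,-8 \right)} \left(-173\right) = - 180 \cdot 8 \left(-8\right) \left(2 + 8 \left(-8\right)\right) \left(-173\right) = - 180 \cdot 8 \left(-8\right) \left(2 - 64\right) \left(-173\right) = - 180 \cdot 8 \left(-8\right) \left(-62\right) \left(-173\right) = \left(-180\right) 3968 \left(-173\right) = \left(-714240\right) \left(-173\right) = 123563520$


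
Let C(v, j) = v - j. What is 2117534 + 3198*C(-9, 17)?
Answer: 2034386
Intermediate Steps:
2117534 + 3198*C(-9, 17) = 2117534 + 3198*(-9 - 1*17) = 2117534 + 3198*(-9 - 17) = 2117534 + 3198*(-26) = 2117534 - 83148 = 2034386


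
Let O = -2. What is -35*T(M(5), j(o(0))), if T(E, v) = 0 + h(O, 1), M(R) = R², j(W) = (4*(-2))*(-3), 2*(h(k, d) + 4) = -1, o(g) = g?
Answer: 315/2 ≈ 157.50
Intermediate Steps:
h(k, d) = -9/2 (h(k, d) = -4 + (½)*(-1) = -4 - ½ = -9/2)
j(W) = 24 (j(W) = -8*(-3) = 24)
T(E, v) = -9/2 (T(E, v) = 0 - 9/2 = -9/2)
-35*T(M(5), j(o(0))) = -35*(-9/2) = 315/2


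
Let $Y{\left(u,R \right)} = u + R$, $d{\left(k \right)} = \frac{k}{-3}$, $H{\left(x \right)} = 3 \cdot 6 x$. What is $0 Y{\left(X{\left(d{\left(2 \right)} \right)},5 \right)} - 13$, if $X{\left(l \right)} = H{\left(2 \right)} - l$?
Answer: $-13$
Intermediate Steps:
$H{\left(x \right)} = 18 x$
$d{\left(k \right)} = - \frac{k}{3}$ ($d{\left(k \right)} = k \left(- \frac{1}{3}\right) = - \frac{k}{3}$)
$X{\left(l \right)} = 36 - l$ ($X{\left(l \right)} = 18 \cdot 2 - l = 36 - l$)
$Y{\left(u,R \right)} = R + u$
$0 Y{\left(X{\left(d{\left(2 \right)} \right)},5 \right)} - 13 = 0 \left(5 + \left(36 - \left(- \frac{1}{3}\right) 2\right)\right) - 13 = 0 \left(5 + \left(36 - - \frac{2}{3}\right)\right) - 13 = 0 \left(5 + \left(36 + \frac{2}{3}\right)\right) - 13 = 0 \left(5 + \frac{110}{3}\right) - 13 = 0 \cdot \frac{125}{3} - 13 = 0 - 13 = -13$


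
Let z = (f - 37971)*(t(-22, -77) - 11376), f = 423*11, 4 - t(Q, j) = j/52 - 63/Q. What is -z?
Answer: -108376373925/286 ≈ -3.7894e+8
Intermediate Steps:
t(Q, j) = 4 + 63/Q - j/52 (t(Q, j) = 4 - (j/52 - 63/Q) = 4 - (-63/Q + j/52) = 4 + (63/Q - j/52) = 4 + 63/Q - j/52)
f = 4653
z = 108376373925/286 (z = (4653 - 37971)*((4 + 63/(-22) - 1/52*(-77)) - 11376) = -33318*((4 + 63*(-1/22) + 77/52) - 11376) = -33318*((4 - 63/22 + 77/52) - 11376) = -33318*(1497/572 - 11376) = -33318*(-6505575/572) = 108376373925/286 ≈ 3.7894e+8)
-z = -1*108376373925/286 = -108376373925/286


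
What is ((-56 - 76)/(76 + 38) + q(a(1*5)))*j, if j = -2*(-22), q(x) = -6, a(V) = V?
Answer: -5984/19 ≈ -314.95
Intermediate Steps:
j = 44
((-56 - 76)/(76 + 38) + q(a(1*5)))*j = ((-56 - 76)/(76 + 38) - 6)*44 = (-132/114 - 6)*44 = (-132*1/114 - 6)*44 = (-22/19 - 6)*44 = -136/19*44 = -5984/19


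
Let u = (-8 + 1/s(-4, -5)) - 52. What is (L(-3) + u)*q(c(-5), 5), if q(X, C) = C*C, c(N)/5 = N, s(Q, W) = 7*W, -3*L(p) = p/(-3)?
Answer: -31690/21 ≈ -1509.0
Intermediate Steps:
L(p) = p/9 (L(p) = -p/(3*(-3)) = -p*(-1)/(3*3) = -(-1)*p/9 = p/9)
c(N) = 5*N
q(X, C) = C²
u = -2101/35 (u = (-8 + 1/(7*(-5))) - 52 = (-8 + 1/(-35)) - 52 = (-8 - 1/35) - 52 = -281/35 - 52 = -2101/35 ≈ -60.029)
(L(-3) + u)*q(c(-5), 5) = ((⅑)*(-3) - 2101/35)*5² = (-⅓ - 2101/35)*25 = -6338/105*25 = -31690/21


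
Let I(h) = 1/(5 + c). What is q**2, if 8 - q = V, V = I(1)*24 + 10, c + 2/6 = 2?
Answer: 784/25 ≈ 31.360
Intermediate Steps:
c = 5/3 (c = -1/3 + 2 = 5/3 ≈ 1.6667)
I(h) = 3/20 (I(h) = 1/(5 + 5/3) = 1/(20/3) = 3/20)
V = 68/5 (V = (3/20)*24 + 10 = 18/5 + 10 = 68/5 ≈ 13.600)
q = -28/5 (q = 8 - 1*68/5 = 8 - 68/5 = -28/5 ≈ -5.6000)
q**2 = (-28/5)**2 = 784/25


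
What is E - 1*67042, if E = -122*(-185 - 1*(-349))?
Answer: -87050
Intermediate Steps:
E = -20008 (E = -122*(-185 + 349) = -122*164 = -20008)
E - 1*67042 = -20008 - 1*67042 = -20008 - 67042 = -87050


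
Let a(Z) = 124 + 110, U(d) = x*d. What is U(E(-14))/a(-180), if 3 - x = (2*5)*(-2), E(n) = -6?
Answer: -23/39 ≈ -0.58974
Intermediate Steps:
x = 23 (x = 3 - 2*5*(-2) = 3 - 10*(-2) = 3 - 1*(-20) = 3 + 20 = 23)
U(d) = 23*d
a(Z) = 234
U(E(-14))/a(-180) = (23*(-6))/234 = -138*1/234 = -23/39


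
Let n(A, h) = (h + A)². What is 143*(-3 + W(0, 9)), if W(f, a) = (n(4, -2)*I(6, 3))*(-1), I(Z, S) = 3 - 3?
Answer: -429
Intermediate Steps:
I(Z, S) = 0
n(A, h) = (A + h)²
W(f, a) = 0 (W(f, a) = ((4 - 2)²*0)*(-1) = (2²*0)*(-1) = (4*0)*(-1) = 0*(-1) = 0)
143*(-3 + W(0, 9)) = 143*(-3 + 0) = 143*(-3) = -429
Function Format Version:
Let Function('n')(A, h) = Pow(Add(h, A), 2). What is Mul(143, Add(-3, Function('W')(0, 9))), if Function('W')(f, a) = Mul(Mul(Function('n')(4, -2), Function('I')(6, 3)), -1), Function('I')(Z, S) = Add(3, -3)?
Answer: -429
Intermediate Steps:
Function('I')(Z, S) = 0
Function('n')(A, h) = Pow(Add(A, h), 2)
Function('W')(f, a) = 0 (Function('W')(f, a) = Mul(Mul(Pow(Add(4, -2), 2), 0), -1) = Mul(Mul(Pow(2, 2), 0), -1) = Mul(Mul(4, 0), -1) = Mul(0, -1) = 0)
Mul(143, Add(-3, Function('W')(0, 9))) = Mul(143, Add(-3, 0)) = Mul(143, -3) = -429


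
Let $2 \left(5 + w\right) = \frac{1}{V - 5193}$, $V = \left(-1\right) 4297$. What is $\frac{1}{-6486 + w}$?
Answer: $- \frac{18980}{123199181} \approx -0.00015406$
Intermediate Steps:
$V = -4297$
$w = - \frac{94901}{18980}$ ($w = -5 + \frac{1}{2 \left(-4297 - 5193\right)} = -5 + \frac{1}{2 \left(-9490\right)} = -5 + \frac{1}{2} \left(- \frac{1}{9490}\right) = -5 - \frac{1}{18980} = - \frac{94901}{18980} \approx -5.0001$)
$\frac{1}{-6486 + w} = \frac{1}{-6486 - \frac{94901}{18980}} = \frac{1}{- \frac{123199181}{18980}} = - \frac{18980}{123199181}$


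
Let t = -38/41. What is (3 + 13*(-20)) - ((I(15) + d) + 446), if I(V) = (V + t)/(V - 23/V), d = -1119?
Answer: 3436657/8282 ≈ 414.96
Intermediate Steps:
t = -38/41 (t = -38*1/41 = -38/41 ≈ -0.92683)
I(V) = (-38/41 + V)/(V - 23/V) (I(V) = (V - 38/41)/(V - 23/V) = (-38/41 + V)/(V - 23/V))
(3 + 13*(-20)) - ((I(15) + d) + 446) = (3 + 13*(-20)) - (((1/41)*15*(-38 + 41*15)/(-23 + 15**2) - 1119) + 446) = (3 - 260) - (((1/41)*15*(-38 + 615)/(-23 + 225) - 1119) + 446) = -257 - (((1/41)*15*577/202 - 1119) + 446) = -257 - (((1/41)*15*(1/202)*577 - 1119) + 446) = -257 - ((8655/8282 - 1119) + 446) = -257 - (-9258903/8282 + 446) = -257 - 1*(-5565131/8282) = -257 + 5565131/8282 = 3436657/8282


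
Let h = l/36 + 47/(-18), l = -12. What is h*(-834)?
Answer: 7367/3 ≈ 2455.7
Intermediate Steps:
h = -53/18 (h = -12/36 + 47/(-18) = -12*1/36 + 47*(-1/18) = -1/3 - 47/18 = -53/18 ≈ -2.9444)
h*(-834) = -53/18*(-834) = 7367/3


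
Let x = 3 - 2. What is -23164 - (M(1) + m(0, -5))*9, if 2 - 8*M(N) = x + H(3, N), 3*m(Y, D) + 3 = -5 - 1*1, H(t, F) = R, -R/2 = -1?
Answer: -185087/8 ≈ -23136.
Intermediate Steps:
R = 2 (R = -2*(-1) = 2)
H(t, F) = 2
m(Y, D) = -3 (m(Y, D) = -1 + (-5 - 1*1)/3 = -1 + (-5 - 1)/3 = -1 + (1/3)*(-6) = -1 - 2 = -3)
x = 1
M(N) = -1/8 (M(N) = 1/4 - (1 + 2)/8 = 1/4 - 1/8*3 = 1/4 - 3/8 = -1/8)
-23164 - (M(1) + m(0, -5))*9 = -23164 - (-1/8 - 3)*9 = -23164 - (-25)*9/8 = -23164 - 1*(-225/8) = -23164 + 225/8 = -185087/8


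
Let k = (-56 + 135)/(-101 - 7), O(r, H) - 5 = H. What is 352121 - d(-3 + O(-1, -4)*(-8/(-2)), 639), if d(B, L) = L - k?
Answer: 37959977/108 ≈ 3.5148e+5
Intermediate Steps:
O(r, H) = 5 + H
k = -79/108 (k = 79/(-108) = 79*(-1/108) = -79/108 ≈ -0.73148)
d(B, L) = 79/108 + L (d(B, L) = L - 1*(-79/108) = L + 79/108 = 79/108 + L)
352121 - d(-3 + O(-1, -4)*(-8/(-2)), 639) = 352121 - (79/108 + 639) = 352121 - 1*69091/108 = 352121 - 69091/108 = 37959977/108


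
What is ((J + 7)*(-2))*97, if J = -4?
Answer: -582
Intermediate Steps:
((J + 7)*(-2))*97 = ((-4 + 7)*(-2))*97 = (3*(-2))*97 = -6*97 = -582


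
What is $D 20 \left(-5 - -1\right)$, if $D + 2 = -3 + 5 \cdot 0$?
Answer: $400$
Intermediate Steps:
$D = -5$ ($D = -2 + \left(-3 + 5 \cdot 0\right) = -2 + \left(-3 + 0\right) = -2 - 3 = -5$)
$D 20 \left(-5 - -1\right) = \left(-5\right) 20 \left(-5 - -1\right) = - 100 \left(-5 + 1\right) = \left(-100\right) \left(-4\right) = 400$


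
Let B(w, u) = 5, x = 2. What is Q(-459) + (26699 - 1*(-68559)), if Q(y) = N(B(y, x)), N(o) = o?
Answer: 95263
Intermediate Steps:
Q(y) = 5
Q(-459) + (26699 - 1*(-68559)) = 5 + (26699 - 1*(-68559)) = 5 + (26699 + 68559) = 5 + 95258 = 95263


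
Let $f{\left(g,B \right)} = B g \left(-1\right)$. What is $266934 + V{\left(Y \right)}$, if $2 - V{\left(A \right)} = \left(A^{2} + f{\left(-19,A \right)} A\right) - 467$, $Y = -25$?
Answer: $254903$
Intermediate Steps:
$f{\left(g,B \right)} = - B g$
$V{\left(A \right)} = 469 - 20 A^{2}$ ($V{\left(A \right)} = 2 - \left(\left(A^{2} + \left(-1\right) A \left(-19\right) A\right) - 467\right) = 2 - \left(\left(A^{2} + 19 A A\right) - 467\right) = 2 - \left(\left(A^{2} + 19 A^{2}\right) - 467\right) = 2 - \left(20 A^{2} - 467\right) = 2 - \left(-467 + 20 A^{2}\right) = 469 - 20 A^{2}$)
$266934 + V{\left(Y \right)} = 266934 + \left(469 - 20 \left(-25\right)^{2}\right) = 266934 + \left(469 - 12500\right) = 266934 - 12031 = 254903$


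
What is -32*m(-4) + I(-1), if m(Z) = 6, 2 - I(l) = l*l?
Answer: -191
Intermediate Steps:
I(l) = 2 - l² (I(l) = 2 - l*l = 2 - l²)
-32*m(-4) + I(-1) = -32*6 + (2 - 1*(-1)²) = -192 + (2 - 1*1) = -192 + (2 - 1) = -192 + 1 = -191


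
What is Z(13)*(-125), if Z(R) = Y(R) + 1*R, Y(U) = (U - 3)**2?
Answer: -14125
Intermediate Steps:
Y(U) = (-3 + U)**2
Z(R) = R + (-3 + R)**2 (Z(R) = (-3 + R)**2 + 1*R = (-3 + R)**2 + R = R + (-3 + R)**2)
Z(13)*(-125) = (13 + (-3 + 13)**2)*(-125) = (13 + 10**2)*(-125) = (13 + 100)*(-125) = 113*(-125) = -14125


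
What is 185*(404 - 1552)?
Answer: -212380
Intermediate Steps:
185*(404 - 1552) = 185*(-1148) = -212380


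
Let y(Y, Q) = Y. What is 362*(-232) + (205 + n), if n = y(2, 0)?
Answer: -83777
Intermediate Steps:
n = 2
362*(-232) + (205 + n) = 362*(-232) + (205 + 2) = -83984 + 207 = -83777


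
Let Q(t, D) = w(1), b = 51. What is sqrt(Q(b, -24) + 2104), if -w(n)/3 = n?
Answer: sqrt(2101) ≈ 45.837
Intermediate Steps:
w(n) = -3*n
Q(t, D) = -3 (Q(t, D) = -3*1 = -3)
sqrt(Q(b, -24) + 2104) = sqrt(-3 + 2104) = sqrt(2101)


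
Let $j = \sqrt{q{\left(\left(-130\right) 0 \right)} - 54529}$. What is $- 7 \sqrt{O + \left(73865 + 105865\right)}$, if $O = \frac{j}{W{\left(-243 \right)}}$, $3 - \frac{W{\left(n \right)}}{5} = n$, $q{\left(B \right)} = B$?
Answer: $- \frac{7 \sqrt{271913517000 + 1230 i \sqrt{54529}}}{1230} \approx -2967.6 - 0.0015674 i$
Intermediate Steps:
$W{\left(n \right)} = 15 - 5 n$
$j = i \sqrt{54529}$ ($j = \sqrt{\left(-130\right) 0 - 54529} = \sqrt{0 - 54529} = \sqrt{-54529} = i \sqrt{54529} \approx 233.51 i$)
$O = \frac{i \sqrt{54529}}{1230}$ ($O = \frac{i \sqrt{54529}}{15 - -1215} = \frac{i \sqrt{54529}}{15 + 1215} = \frac{i \sqrt{54529}}{1230} \approx 0.18985 i$)
$- 7 \sqrt{O + \left(73865 + 105865\right)} = - 7 \sqrt{\frac{i \sqrt{54529}}{1230} + \left(73865 + 105865\right)} = - 7 \sqrt{\frac{i \sqrt{54529}}{1230} + 179730} = - 7 \sqrt{179730 + \frac{i \sqrt{54529}}{1230}}$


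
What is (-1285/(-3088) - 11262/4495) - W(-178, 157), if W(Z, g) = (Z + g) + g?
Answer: -1916757141/13880560 ≈ -138.09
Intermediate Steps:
W(Z, g) = Z + 2*g
(-1285/(-3088) - 11262/4495) - W(-178, 157) = (-1285/(-3088) - 11262/4495) - (-178 + 2*157) = (-1285*(-1/3088) - 11262*1/4495) - (-178 + 314) = (1285/3088 - 11262/4495) - 1*136 = -29000981/13880560 - 136 = -1916757141/13880560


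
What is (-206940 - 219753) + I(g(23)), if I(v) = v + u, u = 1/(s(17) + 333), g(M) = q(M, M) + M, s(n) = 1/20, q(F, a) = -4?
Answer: -2842075494/6661 ≈ -4.2667e+5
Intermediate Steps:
s(n) = 1/20
g(M) = -4 + M
u = 20/6661 (u = 1/(1/20 + 333) = 1/(6661/20) = 20/6661 ≈ 0.0030026)
I(v) = 20/6661 + v (I(v) = v + 20/6661 = 20/6661 + v)
(-206940 - 219753) + I(g(23)) = (-206940 - 219753) + (20/6661 + (-4 + 23)) = -426693 + (20/6661 + 19) = -426693 + 126579/6661 = -2842075494/6661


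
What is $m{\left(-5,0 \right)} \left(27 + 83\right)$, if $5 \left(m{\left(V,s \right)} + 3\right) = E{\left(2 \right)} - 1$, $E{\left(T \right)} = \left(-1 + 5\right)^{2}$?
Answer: $0$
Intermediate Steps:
$E{\left(T \right)} = 16$ ($E{\left(T \right)} = 4^{2} = 16$)
$m{\left(V,s \right)} = 0$ ($m{\left(V,s \right)} = -3 + \frac{16 - 1}{5} = -3 + \frac{1}{5} \cdot 15 = -3 + 3 = 0$)
$m{\left(-5,0 \right)} \left(27 + 83\right) = 0 \left(27 + 83\right) = 0 \cdot 110 = 0$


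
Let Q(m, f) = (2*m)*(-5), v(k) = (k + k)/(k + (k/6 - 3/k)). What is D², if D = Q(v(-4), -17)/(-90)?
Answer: 1024/19881 ≈ 0.051506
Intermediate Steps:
v(k) = 2*k/(-3/k + 7*k/6) (v(k) = (2*k)/(k + (k*(⅙) - 3/k)) = (2*k)/(k + (k/6 - 3/k)) = (2*k)/(k + (-3/k + k/6)) = (2*k)/(-3/k + 7*k/6) = 2*k/(-3/k + 7*k/6))
Q(m, f) = -10*m
D = 32/141 (D = -120*(-4)²/(-18 + 7*(-4)²)/(-90) = -120*16/(-18 + 7*16)*(-1/90) = -120*16/(-18 + 112)*(-1/90) = -120*16/94*(-1/90) = -10*96/47*(-1/90) = -960/47*(-1/90) = 32/141 ≈ 0.22695)
D² = (32/141)² = 1024/19881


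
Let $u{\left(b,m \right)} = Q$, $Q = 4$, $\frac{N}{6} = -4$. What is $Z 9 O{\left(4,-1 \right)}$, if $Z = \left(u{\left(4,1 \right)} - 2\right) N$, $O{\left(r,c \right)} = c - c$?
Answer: $0$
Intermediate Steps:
$N = -24$ ($N = 6 \left(-4\right) = -24$)
$u{\left(b,m \right)} = 4$
$O{\left(r,c \right)} = 0$
$Z = -48$ ($Z = \left(4 - 2\right) \left(-24\right) = 2 \left(-24\right) = -48$)
$Z 9 O{\left(4,-1 \right)} = \left(-48\right) 9 \cdot 0 = \left(-432\right) 0 = 0$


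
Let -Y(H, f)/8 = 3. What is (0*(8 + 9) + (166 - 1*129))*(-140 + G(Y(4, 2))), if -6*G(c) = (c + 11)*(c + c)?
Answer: -9028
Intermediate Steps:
Y(H, f) = -24 (Y(H, f) = -8*3 = -24)
G(c) = -c*(11 + c)/3 (G(c) = -(c + 11)*(c + c)/6 = -(11 + c)*2*c/6 = -c*(11 + c)/3)
(0*(8 + 9) + (166 - 1*129))*(-140 + G(Y(4, 2))) = (0*(8 + 9) + (166 - 1*129))*(-140 - ⅓*(-24)*(11 - 24)) = (0*17 + (166 - 129))*(-140 - ⅓*(-24)*(-13)) = (0 + 37)*(-140 - 104) = 37*(-244) = -9028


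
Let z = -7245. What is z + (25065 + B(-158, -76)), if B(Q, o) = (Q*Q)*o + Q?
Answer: -1879602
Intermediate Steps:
B(Q, o) = Q + o*Q² (B(Q, o) = Q²*o + Q = o*Q² + Q = Q + o*Q²)
z + (25065 + B(-158, -76)) = -7245 + (25065 - 158*(1 - 158*(-76))) = -7245 + (25065 - 158*(1 + 12008)) = -7245 + (25065 - 158*12009) = -7245 + (25065 - 1897422) = -7245 - 1872357 = -1879602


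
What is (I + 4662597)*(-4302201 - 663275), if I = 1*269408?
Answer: -24489752459380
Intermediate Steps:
I = 269408
(I + 4662597)*(-4302201 - 663275) = (269408 + 4662597)*(-4302201 - 663275) = 4932005*(-4965476) = -24489752459380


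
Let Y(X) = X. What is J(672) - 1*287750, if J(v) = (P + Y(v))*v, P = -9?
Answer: 157786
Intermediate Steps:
J(v) = v*(-9 + v) (J(v) = (-9 + v)*v = v*(-9 + v))
J(672) - 1*287750 = 672*(-9 + 672) - 1*287750 = 672*663 - 287750 = 445536 - 287750 = 157786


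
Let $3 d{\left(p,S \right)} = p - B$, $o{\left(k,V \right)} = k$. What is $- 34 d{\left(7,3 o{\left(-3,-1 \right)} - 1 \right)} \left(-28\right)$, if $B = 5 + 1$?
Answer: $\frac{952}{3} \approx 317.33$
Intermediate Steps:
$B = 6$
$d{\left(p,S \right)} = -2 + \frac{p}{3}$ ($d{\left(p,S \right)} = \frac{p - 6}{3} = \frac{-6 + p}{3} = -2 + \frac{p}{3}$)
$- 34 d{\left(7,3 o{\left(-3,-1 \right)} - 1 \right)} \left(-28\right) = - 34 \left(-2 + \frac{1}{3} \cdot 7\right) \left(-28\right) = - 34 \left(-2 + \frac{7}{3}\right) \left(-28\right) = \left(-34\right) \frac{1}{3} \left(-28\right) = \left(- \frac{34}{3}\right) \left(-28\right) = \frac{952}{3}$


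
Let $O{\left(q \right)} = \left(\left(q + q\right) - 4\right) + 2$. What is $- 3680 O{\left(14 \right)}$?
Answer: $-95680$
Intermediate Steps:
$O{\left(q \right)} = -2 + 2 q$ ($O{\left(q \right)} = \left(2 q - 4\right) + 2 = \left(-4 + 2 q\right) + 2 = -2 + 2 q$)
$- 3680 O{\left(14 \right)} = - 3680 \left(-2 + 2 \cdot 14\right) = - 3680 \left(-2 + 28\right) = \left(-3680\right) 26 = -95680$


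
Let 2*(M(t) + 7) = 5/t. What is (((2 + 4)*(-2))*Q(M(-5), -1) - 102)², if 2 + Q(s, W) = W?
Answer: 4356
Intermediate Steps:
M(t) = -7 + 5/(2*t) (M(t) = -7 + (5/t)/2 = -7 + 5/(2*t))
Q(s, W) = -2 + W
(((2 + 4)*(-2))*Q(M(-5), -1) - 102)² = (((2 + 4)*(-2))*(-2 - 1) - 102)² = ((6*(-2))*(-3) - 102)² = (-12*(-3) - 102)² = (36 - 102)² = (-66)² = 4356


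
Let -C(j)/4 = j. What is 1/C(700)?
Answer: -1/2800 ≈ -0.00035714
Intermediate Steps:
C(j) = -4*j
1/C(700) = 1/(-4*700) = 1/(-2800) = -1/2800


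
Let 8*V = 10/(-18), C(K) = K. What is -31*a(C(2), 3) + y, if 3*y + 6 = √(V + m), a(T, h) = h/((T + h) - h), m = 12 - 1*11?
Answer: -97/2 + √134/36 ≈ -48.178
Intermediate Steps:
V = -5/72 (V = (10/(-18))/8 = (10*(-1/18))/8 = (⅛)*(-5/9) = -5/72 ≈ -0.069444)
m = 1 (m = 12 - 11 = 1)
a(T, h) = h/T
y = -2 + √134/36 (y = -2 + √(-5/72 + 1)/3 = -2 + √(67/72)/3 = -2 + (√134/12)/3 = -2 + √134/36 ≈ -1.6784)
-31*a(C(2), 3) + y = -93/2 + (-2 + √134/36) = -97/2 + √134/36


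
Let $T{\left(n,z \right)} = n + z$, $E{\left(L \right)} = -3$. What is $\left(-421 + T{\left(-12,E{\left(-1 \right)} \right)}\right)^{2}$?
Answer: $190096$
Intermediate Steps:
$\left(-421 + T{\left(-12,E{\left(-1 \right)} \right)}\right)^{2} = \left(-421 - 15\right)^{2} = \left(-436\right)^{2} = 190096$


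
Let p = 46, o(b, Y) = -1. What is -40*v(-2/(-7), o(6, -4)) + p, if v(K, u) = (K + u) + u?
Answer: 802/7 ≈ 114.57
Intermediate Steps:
v(K, u) = K + 2*u
-40*v(-2/(-7), o(6, -4)) + p = -40*(-2/(-7) + 2*(-1)) + 46 = -40*(-2*(-1/7) - 2) + 46 = -40*(2/7 - 2) + 46 = -40*(-12/7) + 46 = 480/7 + 46 = 802/7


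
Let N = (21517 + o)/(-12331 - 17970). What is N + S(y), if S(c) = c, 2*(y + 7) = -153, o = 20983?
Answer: -5145267/60602 ≈ -84.903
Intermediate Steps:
y = -167/2 (y = -7 + (½)*(-153) = -7 - 153/2 = -167/2 ≈ -83.500)
N = -42500/30301 (N = (21517 + 20983)/(-12331 - 17970) = 42500/(-30301) = 42500*(-1/30301) = -42500/30301 ≈ -1.4026)
N + S(y) = -42500/30301 - 167/2 = -5145267/60602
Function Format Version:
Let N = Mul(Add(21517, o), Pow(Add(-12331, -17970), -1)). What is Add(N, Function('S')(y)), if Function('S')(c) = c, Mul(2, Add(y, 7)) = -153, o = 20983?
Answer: Rational(-5145267, 60602) ≈ -84.903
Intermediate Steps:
y = Rational(-167, 2) (y = Add(-7, Mul(Rational(1, 2), -153)) = Add(-7, Rational(-153, 2)) = Rational(-167, 2) ≈ -83.500)
N = Rational(-42500, 30301) (N = Mul(Add(21517, 20983), Pow(Add(-12331, -17970), -1)) = Mul(42500, Pow(-30301, -1)) = Mul(42500, Rational(-1, 30301)) = Rational(-42500, 30301) ≈ -1.4026)
Add(N, Function('S')(y)) = Add(Rational(-42500, 30301), Rational(-167, 2)) = Rational(-5145267, 60602)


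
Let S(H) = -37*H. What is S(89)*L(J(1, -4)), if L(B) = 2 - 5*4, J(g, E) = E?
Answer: 59274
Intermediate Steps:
L(B) = -18 (L(B) = 2 - 20 = -18)
S(89)*L(J(1, -4)) = -37*89*(-18) = -3293*(-18) = 59274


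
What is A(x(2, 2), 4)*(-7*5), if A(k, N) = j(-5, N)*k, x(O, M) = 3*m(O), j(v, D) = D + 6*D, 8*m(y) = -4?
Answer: 1470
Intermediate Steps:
m(y) = -1/2 (m(y) = (1/8)*(-4) = -1/2)
j(v, D) = 7*D
x(O, M) = -3/2 (x(O, M) = 3*(-1/2) = -3/2)
A(k, N) = 7*N*k (A(k, N) = (7*N)*k = 7*N*k)
A(x(2, 2), 4)*(-7*5) = (7*4*(-3/2))*(-7*5) = -42*(-35) = 1470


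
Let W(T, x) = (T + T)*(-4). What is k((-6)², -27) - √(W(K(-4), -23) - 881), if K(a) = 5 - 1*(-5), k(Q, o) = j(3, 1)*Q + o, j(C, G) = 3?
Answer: 81 - 31*I ≈ 81.0 - 31.0*I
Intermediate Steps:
k(Q, o) = o + 3*Q (k(Q, o) = 3*Q + o = o + 3*Q)
K(a) = 10 (K(a) = 5 + 5 = 10)
W(T, x) = -8*T (W(T, x) = (2*T)*(-4) = -8*T)
k((-6)², -27) - √(W(K(-4), -23) - 881) = (-27 + 3*(-6)²) - √(-8*10 - 881) = (-27 + 3*36) - √(-80 - 881) = (-27 + 108) - √(-961) = 81 - 31*I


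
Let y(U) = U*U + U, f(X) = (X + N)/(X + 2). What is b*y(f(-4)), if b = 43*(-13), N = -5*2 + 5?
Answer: -55341/4 ≈ -13835.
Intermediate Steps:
N = -5 (N = -10 + 5 = -5)
f(X) = (-5 + X)/(2 + X) (f(X) = (X - 5)/(X + 2) = (-5 + X)/(2 + X))
y(U) = U + U² (y(U) = U² + U = U + U²)
b = -559
b*y(f(-4)) = -559*(-5 - 4)/(2 - 4)*(1 + (-5 - 4)/(2 - 4)) = -559*-9/(-2)*(1 - 9/(-2)) = -559*(-½*(-9))*(1 - ½*(-9)) = -5031*(1 + 9/2)/2 = -5031*11/(2*2) = -559*99/4 = -55341/4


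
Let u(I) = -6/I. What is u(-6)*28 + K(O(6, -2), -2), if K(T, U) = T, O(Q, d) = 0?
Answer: 28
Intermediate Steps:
u(-6)*28 + K(O(6, -2), -2) = -6/(-6)*28 + 0 = -6*(-⅙)*28 + 0 = 1*28 + 0 = 28 + 0 = 28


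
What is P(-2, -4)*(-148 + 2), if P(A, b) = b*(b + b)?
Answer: -4672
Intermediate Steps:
P(A, b) = 2*b**2 (P(A, b) = b*(2*b) = 2*b**2)
P(-2, -4)*(-148 + 2) = (2*(-4)**2)*(-148 + 2) = (2*16)*(-146) = 32*(-146) = -4672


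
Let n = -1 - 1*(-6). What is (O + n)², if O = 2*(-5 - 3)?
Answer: 121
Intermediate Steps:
n = 5 (n = -1 + 6 = 5)
O = -16 (O = 2*(-8) = -16)
(O + n)² = (-16 + 5)² = (-11)² = 121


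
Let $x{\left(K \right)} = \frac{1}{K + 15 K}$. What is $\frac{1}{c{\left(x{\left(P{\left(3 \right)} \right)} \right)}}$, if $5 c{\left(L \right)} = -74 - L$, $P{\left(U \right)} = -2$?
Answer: $- \frac{160}{2367} \approx -0.067596$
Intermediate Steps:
$x{\left(K \right)} = \frac{1}{16 K}$
$c{\left(L \right)} = - \frac{74}{5} - \frac{L}{5}$ ($c{\left(L \right)} = \frac{-74 - L}{5} = - \frac{74}{5} - \frac{L}{5}$)
$\frac{1}{c{\left(x{\left(P{\left(3 \right)} \right)} \right)}} = \frac{1}{- \frac{74}{5} - \frac{\frac{1}{16} \frac{1}{-2}}{5}} = \frac{1}{- \frac{74}{5} - \frac{\frac{1}{16} \left(- \frac{1}{2}\right)}{5}} = \frac{1}{- \frac{74}{5} - - \frac{1}{160}} = \frac{1}{- \frac{74}{5} + \frac{1}{160}} = \frac{1}{- \frac{2367}{160}} = - \frac{160}{2367}$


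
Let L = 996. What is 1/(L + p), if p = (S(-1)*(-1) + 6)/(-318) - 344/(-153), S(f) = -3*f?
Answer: 16218/16189439 ≈ 0.0010018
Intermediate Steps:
p = 36311/16218 (p = (-3*(-1)*(-1) + 6)/(-318) - 344/(-153) = (3*(-1) + 6)*(-1/318) - 344*(-1/153) = (-3 + 6)*(-1/318) + 344/153 = 3*(-1/318) + 344/153 = -1/106 + 344/153 = 36311/16218 ≈ 2.2389)
1/(L + p) = 1/(996 + 36311/16218) = 1/(16189439/16218) = 16218/16189439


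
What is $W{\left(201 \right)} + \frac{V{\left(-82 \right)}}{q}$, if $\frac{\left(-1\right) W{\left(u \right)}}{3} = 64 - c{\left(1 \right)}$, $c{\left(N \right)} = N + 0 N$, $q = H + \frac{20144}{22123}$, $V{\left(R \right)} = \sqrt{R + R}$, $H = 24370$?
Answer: $-189 + \frac{22123 i \sqrt{41}}{269578827} \approx -189.0 + 0.00052547 i$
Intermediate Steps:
$V{\left(R \right)} = \sqrt{2} \sqrt{R}$ ($V{\left(R \right)} = \sqrt{2 R} = \sqrt{2} \sqrt{R}$)
$q = \frac{539157654}{22123}$ ($q = 24370 + \frac{20144}{22123} = \frac{539157654}{22123} \approx 24371.0$)
$c{\left(N \right)} = N$ ($c{\left(N \right)} = N + 0 = N$)
$W{\left(u \right)} = -189$ ($W{\left(u \right)} = - 3 \left(64 - 1\right) = \left(-3\right) 63 = -189$)
$W{\left(201 \right)} + \frac{V{\left(-82 \right)}}{q} = -189 + \frac{\sqrt{2} \sqrt{-82}}{\frac{539157654}{22123}} = -189 + \sqrt{2} i \sqrt{82} \cdot \frac{22123}{539157654} = -189 + 2 i \sqrt{41} \cdot \frac{22123}{539157654} = -189 + \frac{22123 i \sqrt{41}}{269578827}$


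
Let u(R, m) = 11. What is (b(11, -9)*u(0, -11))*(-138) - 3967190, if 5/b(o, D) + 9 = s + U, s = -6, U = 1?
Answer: -27766535/7 ≈ -3.9666e+6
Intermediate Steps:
b(o, D) = -5/14 (b(o, D) = 5/(-9 + (-6 + 1)) = 5/(-9 - 5) = 5/(-14) = 5*(-1/14) = -5/14)
(b(11, -9)*u(0, -11))*(-138) - 3967190 = -5/14*11*(-138) - 3967190 = -55/14*(-138) - 3967190 = 3795/7 - 3967190 = -27766535/7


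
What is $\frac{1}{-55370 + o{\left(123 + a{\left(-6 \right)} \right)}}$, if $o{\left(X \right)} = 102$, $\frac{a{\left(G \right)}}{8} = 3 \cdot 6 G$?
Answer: $- \frac{1}{55268} \approx -1.8094 \cdot 10^{-5}$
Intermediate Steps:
$a{\left(G \right)} = 144 G$ ($a{\left(G \right)} = 8 \cdot 3 \cdot 6 G = 8 \cdot 18 G = 144 G$)
$\frac{1}{-55370 + o{\left(123 + a{\left(-6 \right)} \right)}} = \frac{1}{-55370 + 102} = \frac{1}{-55268} = - \frac{1}{55268}$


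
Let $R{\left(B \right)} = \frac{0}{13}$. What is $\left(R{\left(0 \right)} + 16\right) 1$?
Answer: $16$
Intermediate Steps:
$R{\left(B \right)} = 0$ ($R{\left(B \right)} = 0 \cdot \frac{1}{13} = 0$)
$\left(R{\left(0 \right)} + 16\right) 1 = \left(0 + 16\right) 1 = 16 \cdot 1 = 16$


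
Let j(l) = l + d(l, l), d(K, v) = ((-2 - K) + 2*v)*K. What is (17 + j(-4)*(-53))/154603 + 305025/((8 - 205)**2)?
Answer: 47117302288/5999987827 ≈ 7.8529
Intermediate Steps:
d(K, v) = K*(-2 - K + 2*v) (d(K, v) = (-2 - K + 2*v)*K = K*(-2 - K + 2*v))
j(l) = l + l*(-2 + l) (j(l) = l + l*(-2 - l + 2*l) = l + l*(-2 + l))
(17 + j(-4)*(-53))/154603 + 305025/((8 - 205)**2) = (17 - 4*(-1 - 4)*(-53))/154603 + 305025/((8 - 205)**2) = (17 - 4*(-5)*(-53))*(1/154603) + 305025/((-197)**2) = (17 + 20*(-53))*(1/154603) + 305025/38809 = (17 - 1060)*(1/154603) + 305025*(1/38809) = -1043*1/154603 + 305025/38809 = -1043/154603 + 305025/38809 = 47117302288/5999987827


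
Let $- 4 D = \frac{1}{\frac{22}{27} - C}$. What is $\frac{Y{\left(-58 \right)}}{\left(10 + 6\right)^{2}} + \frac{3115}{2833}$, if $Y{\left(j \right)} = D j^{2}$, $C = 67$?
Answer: $\frac{1489354211}{1296018176} \approx 1.1492$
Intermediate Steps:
$D = \frac{27}{7148}$ ($D = - \frac{1}{4 \left(\frac{22}{27} - 67\right)} = - \frac{1}{4 \left(- \frac{1787}{27}\right)} = \left(- \frac{1}{4}\right) \left(- \frac{27}{1787}\right) = \frac{27}{7148} \approx 0.0037773$)
$Y{\left(j \right)} = \frac{27 j^{2}}{7148}$
$\frac{Y{\left(-58 \right)}}{\left(10 + 6\right)^{2}} + \frac{3115}{2833} = \frac{\frac{27}{7148} \left(-58\right)^{2}}{\left(10 + 6\right)^{2}} + \frac{3115}{2833} = \frac{\frac{27}{7148} \cdot 3364}{16^{2}} + 3115 \cdot \frac{1}{2833} = \frac{22707}{1787 \cdot 256} + \frac{3115}{2833} = \frac{22707}{1787} \cdot \frac{1}{256} + \frac{3115}{2833} = \frac{22707}{457472} + \frac{3115}{2833} = \frac{1489354211}{1296018176}$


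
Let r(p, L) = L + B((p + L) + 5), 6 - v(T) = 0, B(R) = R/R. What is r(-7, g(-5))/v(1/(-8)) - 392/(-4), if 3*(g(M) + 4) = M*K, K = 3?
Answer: 290/3 ≈ 96.667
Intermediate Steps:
B(R) = 1
v(T) = 6 (v(T) = 6 - 1*0 = 6 + 0 = 6)
g(M) = -4 + M (g(M) = -4 + (M*3)/3 = -4 + (3*M)/3 = -4 + M)
r(p, L) = 1 + L (r(p, L) = L + 1 = 1 + L)
r(-7, g(-5))/v(1/(-8)) - 392/(-4) = (1 + (-4 - 5))/6 - 392/(-4) = (1 - 9)*(⅙) - 392*(-¼) = -8*⅙ + 98 = -4/3 + 98 = 290/3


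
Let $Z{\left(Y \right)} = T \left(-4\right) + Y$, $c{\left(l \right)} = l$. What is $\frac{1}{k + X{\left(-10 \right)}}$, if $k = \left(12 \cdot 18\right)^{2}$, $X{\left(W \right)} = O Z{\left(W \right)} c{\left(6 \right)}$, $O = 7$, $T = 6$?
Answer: $\frac{1}{45228} \approx 2.211 \cdot 10^{-5}$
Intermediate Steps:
$Z{\left(Y \right)} = -24 + Y$ ($Z{\left(Y \right)} = 6 \left(-4\right) + Y = -24 + Y$)
$X{\left(W \right)} = -1008 + 42 W$ ($X{\left(W \right)} = 7 \left(-24 + W\right) 6 = \left(-168 + 7 W\right) 6 = -1008 + 42 W$)
$k = 46656$ ($k = 216^{2} = 46656$)
$\frac{1}{k + X{\left(-10 \right)}} = \frac{1}{46656 + \left(-1008 + 42 \left(-10\right)\right)} = \frac{1}{46656 - 1428} = \frac{1}{45228}$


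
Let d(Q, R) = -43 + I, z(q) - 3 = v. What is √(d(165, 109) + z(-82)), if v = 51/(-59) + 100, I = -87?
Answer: 2*I*√24249/59 ≈ 5.2787*I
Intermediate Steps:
v = 5849/59 (v = 51*(-1/59) + 100 = -51/59 + 100 = 5849/59 ≈ 99.136)
z(q) = 6026/59 (z(q) = 3 + 5849/59 = 6026/59)
d(Q, R) = -130 (d(Q, R) = -43 - 87 = -130)
√(d(165, 109) + z(-82)) = √(-130 + 6026/59) = √(-1644/59) = 2*I*√24249/59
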